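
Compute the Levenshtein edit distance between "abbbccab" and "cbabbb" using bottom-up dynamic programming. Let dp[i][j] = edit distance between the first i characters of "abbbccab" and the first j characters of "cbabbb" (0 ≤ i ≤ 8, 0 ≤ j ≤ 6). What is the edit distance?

   ''  c  b  a  b  b  b
''  0  1  2  3  4  5  6
 a  1  1  2  2  3  4  5
 b  2  2  1  2  2  3  4
 b  3  3  2  2  2  2  3
 b  4  4  3  3  2  2  2
 c  5  4  4  4  3  3  3
 c  6  5  5  5  4  4  4
 a  7  6  6  5  5  5  5
 b  8  7  6  6  5  5  5

5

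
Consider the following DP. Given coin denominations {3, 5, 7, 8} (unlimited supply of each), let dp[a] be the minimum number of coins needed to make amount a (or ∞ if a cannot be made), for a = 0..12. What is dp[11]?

 a  0  1  2  3  4  5  6  7  8  9 10 11 12
dp  0  -  -  1  -  1  2  1  1  3  2  2  2
(- denotes ∞ / unreachable)

2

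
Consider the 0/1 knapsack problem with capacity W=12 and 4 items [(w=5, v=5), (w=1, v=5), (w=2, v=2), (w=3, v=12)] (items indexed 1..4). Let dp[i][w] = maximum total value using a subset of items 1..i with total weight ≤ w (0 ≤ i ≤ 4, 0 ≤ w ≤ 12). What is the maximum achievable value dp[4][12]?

24

i\w   0   1   2   3   4   5   6   7   8   9  10  11  12
  0   0   0   0   0   0   0   0   0   0   0   0   0   0
  1   0   0   0   0   0   5   5   5   5   5   5   5   5
  2   0   5   5   5   5   5  10  10  10  10  10  10  10
  3   0   5   5   7   7   7  10  10  12  12  12  12  12
  4   0   5   5  12  17  17  19  19  19  22  22  24  24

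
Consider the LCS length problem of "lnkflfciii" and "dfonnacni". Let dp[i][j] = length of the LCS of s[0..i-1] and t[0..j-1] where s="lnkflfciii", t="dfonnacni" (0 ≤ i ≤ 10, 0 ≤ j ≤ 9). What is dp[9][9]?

3

   ''  d  f  o  n  n  a  c  n  i
''  0  0  0  0  0  0  0  0  0  0
 l  0  0  0  0  0  0  0  0  0  0
 n  0  0  0  0  1  1  1  1  1  1
 k  0  0  0  0  1  1  1  1  1  1
 f  0  0  1  1  1  1  1  1  1  1
 l  0  0  1  1  1  1  1  1  1  1
 f  0  0  1  1  1  1  1  1  1  1
 c  0  0  1  1  1  1  1  2  2  2
 i  0  0  1  1  1  1  1  2  2  3
 i  0  0  1  1  1  1  1  2  2  3
 i  0  0  1  1  1  1  1  2  2  3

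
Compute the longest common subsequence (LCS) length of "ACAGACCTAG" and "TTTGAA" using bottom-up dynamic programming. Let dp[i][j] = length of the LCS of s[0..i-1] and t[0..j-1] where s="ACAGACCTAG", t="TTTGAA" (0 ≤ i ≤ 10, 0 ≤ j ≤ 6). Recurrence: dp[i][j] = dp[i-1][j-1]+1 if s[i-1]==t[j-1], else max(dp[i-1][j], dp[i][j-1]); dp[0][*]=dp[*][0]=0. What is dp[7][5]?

   ''  T  T  T  G  A  A
''  0  0  0  0  0  0  0
 A  0  0  0  0  0  1  1
 C  0  0  0  0  0  1  1
 A  0  0  0  0  0  1  2
 G  0  0  0  0  1  1  2
 A  0  0  0  0  1  2  2
 C  0  0  0  0  1  2  2
 C  0  0  0  0  1  2  2
 T  0  1  1  1  1  2  2
 A  0  1  1  1  1  2  3
 G  0  1  1  1  2  2  3

2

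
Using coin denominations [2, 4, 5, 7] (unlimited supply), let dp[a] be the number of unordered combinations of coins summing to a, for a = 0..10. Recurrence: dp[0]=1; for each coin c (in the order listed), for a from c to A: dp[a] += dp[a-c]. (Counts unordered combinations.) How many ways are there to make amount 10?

4

after  coin     0     1     2     3     4     5     6     7     8     9    10
          2     1     0     1     0     1     0     1     0     1     0     1
          4     1     0     1     0     2     0     2     0     3     0     3
          5     1     0     1     0     2     1     2     1     3     2     4
          7     1     0     1     0     2     1     2     2     3     3     4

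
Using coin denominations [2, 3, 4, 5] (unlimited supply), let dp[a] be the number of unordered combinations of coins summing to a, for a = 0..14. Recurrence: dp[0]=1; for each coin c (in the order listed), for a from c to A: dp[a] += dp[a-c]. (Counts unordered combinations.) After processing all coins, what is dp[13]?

after  coin     0     1     2     3     4     5     6     7     8     9    10    11    12    13    14
          2     1     0     1     0     1     0     1     0     1     0     1     0     1     0     1
          3     1     0     1     1     1     1     2     1     2     2     2     2     3     2     3
          4     1     0     1     1     2     1     3     2     4     3     5     4     7     5     8
          5     1     0     1     1     2     2     3     3     5     5     7     7    10    10    13

10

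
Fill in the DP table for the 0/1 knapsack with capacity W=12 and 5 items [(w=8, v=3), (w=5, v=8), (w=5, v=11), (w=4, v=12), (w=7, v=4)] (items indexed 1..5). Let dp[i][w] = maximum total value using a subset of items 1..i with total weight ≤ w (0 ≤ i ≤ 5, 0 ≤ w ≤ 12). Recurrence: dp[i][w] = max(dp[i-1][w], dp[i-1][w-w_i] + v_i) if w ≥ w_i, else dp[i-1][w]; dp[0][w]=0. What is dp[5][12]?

23

i\w   0   1   2   3   4   5   6   7   8   9  10  11  12
  0   0   0   0   0   0   0   0   0   0   0   0   0   0
  1   0   0   0   0   0   0   0   0   3   3   3   3   3
  2   0   0   0   0   0   8   8   8   8   8   8   8   8
  3   0   0   0   0   0  11  11  11  11  11  19  19  19
  4   0   0   0   0  12  12  12  12  12  23  23  23  23
  5   0   0   0   0  12  12  12  12  12  23  23  23  23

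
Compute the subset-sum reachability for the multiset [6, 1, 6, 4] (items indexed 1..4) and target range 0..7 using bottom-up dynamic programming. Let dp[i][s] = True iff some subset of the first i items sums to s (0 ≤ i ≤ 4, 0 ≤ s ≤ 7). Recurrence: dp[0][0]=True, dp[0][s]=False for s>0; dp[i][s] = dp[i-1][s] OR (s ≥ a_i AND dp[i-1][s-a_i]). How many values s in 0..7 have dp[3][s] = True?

4

i\s   0   1   2   3   4   5   6   7
  0   T   F   F   F   F   F   F   F
  1   T   F   F   F   F   F   T   F
  2   T   T   F   F   F   F   T   T
  3   T   T   F   F   F   F   T   T
  4   T   T   F   F   T   T   T   T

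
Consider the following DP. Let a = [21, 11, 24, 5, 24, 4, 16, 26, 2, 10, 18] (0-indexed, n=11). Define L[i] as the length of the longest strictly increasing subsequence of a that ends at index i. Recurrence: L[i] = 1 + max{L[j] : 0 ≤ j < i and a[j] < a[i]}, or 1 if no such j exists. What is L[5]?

   i    0    1    2    3    4    5    6    7    8    9   10
a[i]   21   11   24    5   24    4   16   26    2   10   18
L[i]    1    1    2    1    2    1    2    3    1    2    3

1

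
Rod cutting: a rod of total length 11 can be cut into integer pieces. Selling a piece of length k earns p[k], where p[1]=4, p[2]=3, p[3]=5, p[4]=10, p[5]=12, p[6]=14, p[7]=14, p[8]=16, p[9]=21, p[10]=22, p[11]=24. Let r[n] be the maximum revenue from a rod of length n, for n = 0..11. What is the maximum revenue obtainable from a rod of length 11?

44

   n    0    1    2    3    4    5    6    7    8    9   10   11
r[n]    0    4    8   12   16   20   24   28   32   36   40   44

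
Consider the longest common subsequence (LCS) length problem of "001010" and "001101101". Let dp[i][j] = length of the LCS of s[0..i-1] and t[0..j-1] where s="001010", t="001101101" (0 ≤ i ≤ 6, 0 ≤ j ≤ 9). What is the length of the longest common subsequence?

6

   ''  0  0  1  1  0  1  1  0  1
''  0  0  0  0  0  0  0  0  0  0
 0  0  1  1  1  1  1  1  1  1  1
 0  0  1  2  2  2  2  2  2  2  2
 1  0  1  2  3  3  3  3  3  3  3
 0  0  1  2  3  3  4  4  4  4  4
 1  0  1  2  3  4  4  5  5  5  5
 0  0  1  2  3  4  5  5  5  6  6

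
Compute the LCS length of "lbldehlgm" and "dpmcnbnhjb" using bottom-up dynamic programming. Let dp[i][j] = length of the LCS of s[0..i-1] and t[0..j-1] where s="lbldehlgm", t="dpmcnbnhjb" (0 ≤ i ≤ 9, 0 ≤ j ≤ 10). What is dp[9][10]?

2

   ''  d  p  m  c  n  b  n  h  j  b
''  0  0  0  0  0  0  0  0  0  0  0
 l  0  0  0  0  0  0  0  0  0  0  0
 b  0  0  0  0  0  0  1  1  1  1  1
 l  0  0  0  0  0  0  1  1  1  1  1
 d  0  1  1  1  1  1  1  1  1  1  1
 e  0  1  1  1  1  1  1  1  1  1  1
 h  0  1  1  1  1  1  1  1  2  2  2
 l  0  1  1  1  1  1  1  1  2  2  2
 g  0  1  1  1  1  1  1  1  2  2  2
 m  0  1  1  2  2  2  2  2  2  2  2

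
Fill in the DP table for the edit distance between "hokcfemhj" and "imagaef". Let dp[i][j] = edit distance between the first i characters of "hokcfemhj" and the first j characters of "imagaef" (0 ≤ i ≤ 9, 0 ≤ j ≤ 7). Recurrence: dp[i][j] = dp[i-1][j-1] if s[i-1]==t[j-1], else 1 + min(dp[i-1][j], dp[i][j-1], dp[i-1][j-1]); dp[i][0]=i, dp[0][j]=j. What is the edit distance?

   ''  i  m  a  g  a  e  f
''  0  1  2  3  4  5  6  7
 h  1  1  2  3  4  5  6  7
 o  2  2  2  3  4  5  6  7
 k  3  3  3  3  4  5  6  7
 c  4  4  4  4  4  5  6  7
 f  5  5  5  5  5  5  6  6
 e  6  6  6  6  6  6  5  6
 m  7  7  6  7  7  7  6  6
 h  8  8  7  7  8  8  7  7
 j  9  9  8  8  8  9  8  8

8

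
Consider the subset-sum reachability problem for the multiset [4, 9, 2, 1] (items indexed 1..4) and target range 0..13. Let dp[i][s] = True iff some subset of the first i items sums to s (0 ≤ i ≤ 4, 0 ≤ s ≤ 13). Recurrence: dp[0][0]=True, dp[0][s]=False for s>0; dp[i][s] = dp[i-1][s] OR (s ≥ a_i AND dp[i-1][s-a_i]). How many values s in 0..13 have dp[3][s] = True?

7

i\s   0   1   2   3   4   5   6   7   8   9  10  11  12  13
  0   T   F   F   F   F   F   F   F   F   F   F   F   F   F
  1   T   F   F   F   T   F   F   F   F   F   F   F   F   F
  2   T   F   F   F   T   F   F   F   F   T   F   F   F   T
  3   T   F   T   F   T   F   T   F   F   T   F   T   F   T
  4   T   T   T   T   T   T   T   T   F   T   T   T   T   T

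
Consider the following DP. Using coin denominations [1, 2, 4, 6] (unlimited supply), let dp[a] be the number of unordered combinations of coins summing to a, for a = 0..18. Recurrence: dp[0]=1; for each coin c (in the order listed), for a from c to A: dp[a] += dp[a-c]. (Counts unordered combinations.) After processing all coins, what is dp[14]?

31

after  coin     0     1     2     3     4     5     6     7     8     9    10    11    12    13    14    15    16    17    18
          1     1     1     1     1     1     1     1     1     1     1     1     1     1     1     1     1     1     1     1
          2     1     1     2     2     3     3     4     4     5     5     6     6     7     7     8     8     9     9    10
          4     1     1     2     2     4     4     6     6     9     9    12    12    16    16    20    20    25    25    30
          6     1     1     2     2     4     4     7     7    11    11    16    16    23    23    31    31    41    41    53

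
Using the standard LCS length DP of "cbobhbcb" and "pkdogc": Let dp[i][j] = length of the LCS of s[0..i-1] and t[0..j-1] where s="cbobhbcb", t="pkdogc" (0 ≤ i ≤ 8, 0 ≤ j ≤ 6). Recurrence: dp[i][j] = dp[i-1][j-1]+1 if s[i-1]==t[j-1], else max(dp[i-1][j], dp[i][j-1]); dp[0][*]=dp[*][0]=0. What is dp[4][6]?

1

   ''  p  k  d  o  g  c
''  0  0  0  0  0  0  0
 c  0  0  0  0  0  0  1
 b  0  0  0  0  0  0  1
 o  0  0  0  0  1  1  1
 b  0  0  0  0  1  1  1
 h  0  0  0  0  1  1  1
 b  0  0  0  0  1  1  1
 c  0  0  0  0  1  1  2
 b  0  0  0  0  1  1  2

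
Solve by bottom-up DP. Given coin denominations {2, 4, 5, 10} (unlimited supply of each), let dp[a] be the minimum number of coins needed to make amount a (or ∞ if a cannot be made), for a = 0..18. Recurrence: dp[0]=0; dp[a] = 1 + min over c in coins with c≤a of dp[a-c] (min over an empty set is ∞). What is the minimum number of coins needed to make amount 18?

3

 a  0  1  2  3  4  5  6  7  8  9 10 11 12 13 14 15 16 17 18
dp  0  -  1  -  1  1  2  2  2  2  1  3  2  3  2  2  3  3  3
(- denotes ∞ / unreachable)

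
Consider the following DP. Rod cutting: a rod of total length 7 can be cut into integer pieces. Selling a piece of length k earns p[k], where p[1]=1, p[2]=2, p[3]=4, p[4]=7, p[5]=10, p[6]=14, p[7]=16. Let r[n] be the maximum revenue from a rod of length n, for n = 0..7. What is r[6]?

14

   n    0    1    2    3    4    5    6    7
r[n]    0    1    2    4    7   10   14   16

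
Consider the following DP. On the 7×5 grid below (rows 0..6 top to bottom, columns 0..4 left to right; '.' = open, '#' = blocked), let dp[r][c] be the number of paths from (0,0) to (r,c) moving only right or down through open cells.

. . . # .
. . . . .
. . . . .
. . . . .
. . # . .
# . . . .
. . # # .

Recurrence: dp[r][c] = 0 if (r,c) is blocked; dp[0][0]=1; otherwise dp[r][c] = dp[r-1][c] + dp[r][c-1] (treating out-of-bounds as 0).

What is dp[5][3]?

24

r\c   0   1   2   3   4
  0   1   1   1   0   0
  1   1   2   3   3   3
  2   1   3   6   9  12
  3   1   4  10  19  31
  4   1   5   0  19  50
  5   0   5   5  24  74
  6   0   5   0   0  74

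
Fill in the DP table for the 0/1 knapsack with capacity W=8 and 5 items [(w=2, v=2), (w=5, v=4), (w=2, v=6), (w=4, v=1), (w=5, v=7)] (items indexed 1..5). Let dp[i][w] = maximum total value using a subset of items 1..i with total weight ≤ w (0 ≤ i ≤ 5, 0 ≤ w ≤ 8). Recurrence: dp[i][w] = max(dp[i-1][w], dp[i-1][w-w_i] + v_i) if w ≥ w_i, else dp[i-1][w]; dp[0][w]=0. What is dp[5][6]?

8

i\w   0   1   2   3   4   5   6   7   8
  0   0   0   0   0   0   0   0   0   0
  1   0   0   2   2   2   2   2   2   2
  2   0   0   2   2   2   4   4   6   6
  3   0   0   6   6   8   8   8  10  10
  4   0   0   6   6   8   8   8  10  10
  5   0   0   6   6   8   8   8  13  13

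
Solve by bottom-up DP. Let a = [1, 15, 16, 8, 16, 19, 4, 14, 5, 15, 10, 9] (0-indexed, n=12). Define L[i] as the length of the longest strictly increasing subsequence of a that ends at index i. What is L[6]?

2

   i    0    1    2    3    4    5    6    7    8    9   10   11
a[i]    1   15   16    8   16   19    4   14    5   15   10    9
L[i]    1    2    3    2    3    4    2    3    3    4    4    4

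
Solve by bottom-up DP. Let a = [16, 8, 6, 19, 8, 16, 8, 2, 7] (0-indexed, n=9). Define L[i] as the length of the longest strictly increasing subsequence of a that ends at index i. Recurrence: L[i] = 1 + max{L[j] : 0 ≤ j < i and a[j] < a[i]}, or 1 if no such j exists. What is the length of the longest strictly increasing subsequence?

   i    0    1    2    3    4    5    6    7    8
a[i]   16    8    6   19    8   16    8    2    7
L[i]    1    1    1    2    2    3    2    1    2

3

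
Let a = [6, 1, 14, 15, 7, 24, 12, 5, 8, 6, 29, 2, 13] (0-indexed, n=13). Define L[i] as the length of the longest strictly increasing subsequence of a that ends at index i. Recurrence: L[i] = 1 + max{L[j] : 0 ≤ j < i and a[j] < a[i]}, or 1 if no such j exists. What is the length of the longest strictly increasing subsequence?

   i    0    1    2    3    4    5    6    7    8    9   10   11   12
a[i]    6    1   14   15    7   24   12    5    8    6   29    2   13
L[i]    1    1    2    3    2    4    3    2    3    3    5    2    4

5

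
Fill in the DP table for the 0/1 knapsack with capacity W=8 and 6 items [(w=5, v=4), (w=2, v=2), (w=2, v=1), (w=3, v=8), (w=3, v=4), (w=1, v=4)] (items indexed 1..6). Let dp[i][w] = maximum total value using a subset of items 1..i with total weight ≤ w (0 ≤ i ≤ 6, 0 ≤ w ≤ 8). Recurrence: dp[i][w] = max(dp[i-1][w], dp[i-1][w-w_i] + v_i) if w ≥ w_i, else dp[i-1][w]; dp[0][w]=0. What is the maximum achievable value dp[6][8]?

i\w   0   1   2   3   4   5   6   7   8
  0   0   0   0   0   0   0   0   0   0
  1   0   0   0   0   0   4   4   4   4
  2   0   0   2   2   2   4   4   6   6
  3   0   0   2   2   3   4   4   6   6
  4   0   0   2   8   8  10  10  11  12
  5   0   0   2   8   8  10  12  12  14
  6   0   4   4   8  12  12  14  16  16

16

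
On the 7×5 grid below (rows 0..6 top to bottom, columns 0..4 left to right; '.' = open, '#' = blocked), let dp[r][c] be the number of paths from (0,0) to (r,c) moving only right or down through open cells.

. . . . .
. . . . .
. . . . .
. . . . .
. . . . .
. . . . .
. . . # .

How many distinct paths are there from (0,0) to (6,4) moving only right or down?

126

r\c   0   1   2   3   4
  0   1   1   1   1   1
  1   1   2   3   4   5
  2   1   3   6  10  15
  3   1   4  10  20  35
  4   1   5  15  35  70
  5   1   6  21  56 126
  6   1   7  28   0 126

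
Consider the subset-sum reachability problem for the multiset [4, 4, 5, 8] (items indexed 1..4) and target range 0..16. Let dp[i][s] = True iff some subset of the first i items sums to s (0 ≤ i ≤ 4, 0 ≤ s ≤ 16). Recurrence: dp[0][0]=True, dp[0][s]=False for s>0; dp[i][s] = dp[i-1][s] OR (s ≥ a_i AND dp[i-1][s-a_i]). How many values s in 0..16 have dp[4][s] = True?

8

i\s   0   1   2   3   4   5   6   7   8   9  10  11  12  13  14  15  16
  0   T   F   F   F   F   F   F   F   F   F   F   F   F   F   F   F   F
  1   T   F   F   F   T   F   F   F   F   F   F   F   F   F   F   F   F
  2   T   F   F   F   T   F   F   F   T   F   F   F   F   F   F   F   F
  3   T   F   F   F   T   T   F   F   T   T   F   F   F   T   F   F   F
  4   T   F   F   F   T   T   F   F   T   T   F   F   T   T   F   F   T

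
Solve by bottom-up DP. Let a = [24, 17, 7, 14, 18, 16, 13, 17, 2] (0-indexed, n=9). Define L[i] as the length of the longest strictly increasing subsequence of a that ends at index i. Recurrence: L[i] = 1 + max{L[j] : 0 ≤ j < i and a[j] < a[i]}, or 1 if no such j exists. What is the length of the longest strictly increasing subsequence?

4

   i    0    1    2    3    4    5    6    7    8
a[i]   24   17    7   14   18   16   13   17    2
L[i]    1    1    1    2    3    3    2    4    1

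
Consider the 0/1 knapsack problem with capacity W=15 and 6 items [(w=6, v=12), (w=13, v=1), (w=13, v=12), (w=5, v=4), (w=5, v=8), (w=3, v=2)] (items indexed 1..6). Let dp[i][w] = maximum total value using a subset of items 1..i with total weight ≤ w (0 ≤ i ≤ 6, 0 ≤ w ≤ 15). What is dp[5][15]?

i\w   0   1   2   3   4   5   6   7   8   9  10  11  12  13  14  15
  0   0   0   0   0   0   0   0   0   0   0   0   0   0   0   0   0
  1   0   0   0   0   0   0  12  12  12  12  12  12  12  12  12  12
  2   0   0   0   0   0   0  12  12  12  12  12  12  12  12  12  12
  3   0   0   0   0   0   0  12  12  12  12  12  12  12  12  12  12
  4   0   0   0   0   0   4  12  12  12  12  12  16  16  16  16  16
  5   0   0   0   0   0   8  12  12  12  12  12  20  20  20  20  20
  6   0   0   0   2   2   8  12  12  12  14  14  20  20  20  22  22

20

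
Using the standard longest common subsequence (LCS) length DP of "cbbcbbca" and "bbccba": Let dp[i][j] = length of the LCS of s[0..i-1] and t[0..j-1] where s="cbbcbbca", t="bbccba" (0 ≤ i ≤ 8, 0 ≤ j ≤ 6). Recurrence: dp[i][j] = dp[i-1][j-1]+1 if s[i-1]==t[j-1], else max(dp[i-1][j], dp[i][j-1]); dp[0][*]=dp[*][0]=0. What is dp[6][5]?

   ''  b  b  c  c  b  a
''  0  0  0  0  0  0  0
 c  0  0  0  1  1  1  1
 b  0  1  1  1  1  2  2
 b  0  1  2  2  2  2  2
 c  0  1  2  3  3  3  3
 b  0  1  2  3  3  4  4
 b  0  1  2  3  3  4  4
 c  0  1  2  3  4  4  4
 a  0  1  2  3  4  4  5

4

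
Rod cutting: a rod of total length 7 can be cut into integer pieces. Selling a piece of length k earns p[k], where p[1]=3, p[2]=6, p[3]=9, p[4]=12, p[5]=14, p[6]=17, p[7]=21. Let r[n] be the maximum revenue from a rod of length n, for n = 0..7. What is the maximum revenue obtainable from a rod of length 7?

   n    0    1    2    3    4    5    6    7
r[n]    0    3    6    9   12   15   18   21

21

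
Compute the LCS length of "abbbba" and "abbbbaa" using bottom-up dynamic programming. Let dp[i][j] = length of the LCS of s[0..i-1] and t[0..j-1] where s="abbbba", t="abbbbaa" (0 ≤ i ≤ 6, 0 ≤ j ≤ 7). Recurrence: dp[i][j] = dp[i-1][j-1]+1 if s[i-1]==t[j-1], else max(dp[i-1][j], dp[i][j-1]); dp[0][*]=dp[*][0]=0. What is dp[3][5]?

   ''  a  b  b  b  b  a  a
''  0  0  0  0  0  0  0  0
 a  0  1  1  1  1  1  1  1
 b  0  1  2  2  2  2  2  2
 b  0  1  2  3  3  3  3  3
 b  0  1  2  3  4  4  4  4
 b  0  1  2  3  4  5  5  5
 a  0  1  2  3  4  5  6  6

3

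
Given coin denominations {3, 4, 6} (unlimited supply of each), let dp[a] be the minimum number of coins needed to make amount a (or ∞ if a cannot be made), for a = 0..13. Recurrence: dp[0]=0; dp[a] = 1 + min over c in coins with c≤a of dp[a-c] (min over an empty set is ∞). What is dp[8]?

 a  0  1  2  3  4  5  6  7  8  9 10 11 12 13
dp  0  -  -  1  1  -  1  2  2  2  2  3  2  3
(- denotes ∞ / unreachable)

2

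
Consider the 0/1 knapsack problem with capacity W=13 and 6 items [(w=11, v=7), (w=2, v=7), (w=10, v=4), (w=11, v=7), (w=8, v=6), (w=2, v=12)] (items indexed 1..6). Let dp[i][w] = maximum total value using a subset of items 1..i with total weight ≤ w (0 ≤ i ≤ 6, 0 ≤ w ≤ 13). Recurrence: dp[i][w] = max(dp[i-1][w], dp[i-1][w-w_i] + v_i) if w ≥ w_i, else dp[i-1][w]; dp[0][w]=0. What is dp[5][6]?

i\w   0   1   2   3   4   5   6   7   8   9  10  11  12  13
  0   0   0   0   0   0   0   0   0   0   0   0   0   0   0
  1   0   0   0   0   0   0   0   0   0   0   0   7   7   7
  2   0   0   7   7   7   7   7   7   7   7   7   7   7  14
  3   0   0   7   7   7   7   7   7   7   7   7   7  11  14
  4   0   0   7   7   7   7   7   7   7   7   7   7  11  14
  5   0   0   7   7   7   7   7   7   7   7  13  13  13  14
  6   0   0  12  12  19  19  19  19  19  19  19  19  25  25

7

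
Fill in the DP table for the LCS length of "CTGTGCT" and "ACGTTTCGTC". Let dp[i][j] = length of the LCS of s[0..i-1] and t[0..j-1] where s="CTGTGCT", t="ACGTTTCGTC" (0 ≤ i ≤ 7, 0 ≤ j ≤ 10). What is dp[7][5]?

4

   ''  A  C  G  T  T  T  C  G  T  C
''  0  0  0  0  0  0  0  0  0  0  0
 C  0  0  1  1  1  1  1  1  1  1  1
 T  0  0  1  1  2  2  2  2  2  2  2
 G  0  0  1  2  2  2  2  2  3  3  3
 T  0  0  1  2  3  3  3  3  3  4  4
 G  0  0  1  2  3  3  3  3  4  4  4
 C  0  0  1  2  3  3  3  4  4  4  5
 T  0  0  1  2  3  4  4  4  4  5  5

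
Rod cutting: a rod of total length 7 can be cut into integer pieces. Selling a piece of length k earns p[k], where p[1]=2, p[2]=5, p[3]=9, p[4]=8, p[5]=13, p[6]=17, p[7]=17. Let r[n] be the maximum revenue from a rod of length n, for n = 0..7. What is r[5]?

   n    0    1    2    3    4    5    6    7
r[n]    0    2    5    9   11   14   18   20

14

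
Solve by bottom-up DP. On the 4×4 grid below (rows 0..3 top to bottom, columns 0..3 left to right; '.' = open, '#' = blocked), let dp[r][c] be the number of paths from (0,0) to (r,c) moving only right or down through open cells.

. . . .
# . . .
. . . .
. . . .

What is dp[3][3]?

10

r\c   0   1   2   3
  0   1   1   1   1
  1   0   1   2   3
  2   0   1   3   6
  3   0   1   4  10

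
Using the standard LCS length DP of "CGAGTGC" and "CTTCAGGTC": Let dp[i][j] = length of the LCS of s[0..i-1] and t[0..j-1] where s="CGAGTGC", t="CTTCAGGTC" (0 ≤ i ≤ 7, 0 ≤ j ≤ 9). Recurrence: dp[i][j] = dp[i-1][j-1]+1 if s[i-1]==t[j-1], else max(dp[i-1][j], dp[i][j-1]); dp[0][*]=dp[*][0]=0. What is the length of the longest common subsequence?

5

   ''  C  T  T  C  A  G  G  T  C
''  0  0  0  0  0  0  0  0  0  0
 C  0  1  1  1  1  1  1  1  1  1
 G  0  1  1  1  1  1  2  2  2  2
 A  0  1  1  1  1  2  2  2  2  2
 G  0  1  1  1  1  2  3  3  3  3
 T  0  1  2  2  2  2  3  3  4  4
 G  0  1  2  2  2  2  3  4  4  4
 C  0  1  2  2  3  3  3  4  4  5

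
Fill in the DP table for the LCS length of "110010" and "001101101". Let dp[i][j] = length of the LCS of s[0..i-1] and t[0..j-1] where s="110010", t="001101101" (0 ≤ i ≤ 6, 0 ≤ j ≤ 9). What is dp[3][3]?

   ''  0  0  1  1  0  1  1  0  1
''  0  0  0  0  0  0  0  0  0  0
 1  0  0  0  1  1  1  1  1  1  1
 1  0  0  0  1  2  2  2  2  2  2
 0  0  1  1  1  2  3  3  3  3  3
 0  0  1  2  2  2  3  3  3  4  4
 1  0  1  2  3  3  3  4  4  4  5
 0  0  1  2  3  3  4  4  4  5  5

1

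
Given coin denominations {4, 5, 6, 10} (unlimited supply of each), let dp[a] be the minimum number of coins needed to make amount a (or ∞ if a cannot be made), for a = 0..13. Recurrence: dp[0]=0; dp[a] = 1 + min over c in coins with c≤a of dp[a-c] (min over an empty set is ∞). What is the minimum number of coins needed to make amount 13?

3

 a  0  1  2  3  4  5  6  7  8  9 10 11 12 13
dp  0  -  -  -  1  1  1  -  2  2  1  2  2  3
(- denotes ∞ / unreachable)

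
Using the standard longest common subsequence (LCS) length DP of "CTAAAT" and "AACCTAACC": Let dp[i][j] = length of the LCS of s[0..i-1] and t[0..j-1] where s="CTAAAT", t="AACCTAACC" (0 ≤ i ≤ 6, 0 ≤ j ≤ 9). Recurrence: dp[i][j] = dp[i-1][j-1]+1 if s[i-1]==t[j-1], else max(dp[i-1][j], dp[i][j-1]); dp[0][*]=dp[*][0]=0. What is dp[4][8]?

   ''  A  A  C  C  T  A  A  C  C
''  0  0  0  0  0  0  0  0  0  0
 C  0  0  0  1  1  1  1  1  1  1
 T  0  0  0  1  1  2  2  2  2  2
 A  0  1  1  1  1  2  3  3  3  3
 A  0  1  2  2  2  2  3  4  4  4
 A  0  1  2  2  2  2  3  4  4  4
 T  0  1  2  2  2  3  3  4  4  4

4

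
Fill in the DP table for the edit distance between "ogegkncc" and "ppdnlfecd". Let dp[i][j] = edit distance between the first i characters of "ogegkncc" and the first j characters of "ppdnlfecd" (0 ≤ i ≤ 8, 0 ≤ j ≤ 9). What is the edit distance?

8

   ''  p  p  d  n  l  f  e  c  d
''  0  1  2  3  4  5  6  7  8  9
 o  1  1  2  3  4  5  6  7  8  9
 g  2  2  2  3  4  5  6  7  8  9
 e  3  3  3  3  4  5  6  6  7  8
 g  4  4  4  4  4  5  6  7  7  8
 k  5  5  5  5  5  5  6  7  8  8
 n  6  6  6  6  5  6  6  7  8  9
 c  7  7  7  7  6  6  7  7  7  8
 c  8  8  8  8  7  7  7  8  7  8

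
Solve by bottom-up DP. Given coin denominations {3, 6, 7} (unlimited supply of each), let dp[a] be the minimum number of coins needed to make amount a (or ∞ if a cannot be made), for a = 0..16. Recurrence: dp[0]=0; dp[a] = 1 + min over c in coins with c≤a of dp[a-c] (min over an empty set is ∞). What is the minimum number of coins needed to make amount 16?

 a  0  1  2  3  4  5  6  7  8  9 10 11 12 13 14 15 16
dp  0  -  -  1  -  -  1  1  -  2  2  -  2  2  2  3  3
(- denotes ∞ / unreachable)

3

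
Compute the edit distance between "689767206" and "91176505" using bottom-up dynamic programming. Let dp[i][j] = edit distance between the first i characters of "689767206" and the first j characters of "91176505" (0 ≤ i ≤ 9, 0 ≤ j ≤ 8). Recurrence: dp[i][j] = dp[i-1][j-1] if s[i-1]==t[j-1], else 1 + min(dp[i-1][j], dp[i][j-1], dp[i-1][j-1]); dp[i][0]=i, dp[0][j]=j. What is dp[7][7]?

5

   ''  9  1  1  7  6  5  0  5
''  0  1  2  3  4  5  6  7  8
 6  1  1  2  3  4  4  5  6  7
 8  2  2  2  3  4  5  5  6  7
 9  3  2  3  3  4  5  6  6  7
 7  4  3  3  4  3  4  5  6  7
 6  5  4  4  4  4  3  4  5  6
 7  6  5  5  5  4  4  4  5  6
 2  7  6  6  6  5  5  5  5  6
 0  8  7  7  7  6  6  6  5  6
 6  9  8  8  8  7  6  7  6  6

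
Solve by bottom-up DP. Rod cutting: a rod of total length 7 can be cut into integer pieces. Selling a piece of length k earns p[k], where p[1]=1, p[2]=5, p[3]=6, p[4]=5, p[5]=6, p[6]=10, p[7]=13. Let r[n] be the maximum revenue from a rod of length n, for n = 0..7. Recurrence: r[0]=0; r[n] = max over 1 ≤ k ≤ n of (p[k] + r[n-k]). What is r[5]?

11

   n    0    1    2    3    4    5    6    7
r[n]    0    1    5    6   10   11   15   16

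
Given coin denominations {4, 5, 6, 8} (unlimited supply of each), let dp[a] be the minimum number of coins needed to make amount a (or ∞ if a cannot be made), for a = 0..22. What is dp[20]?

 a  0  1  2  3  4  5  6  7  8  9 10 11 12 13 14 15 16 17 18 19 20 21 22
dp  0  -  -  -  1  1  1  -  1  2  2  2  2  2  2  3  2  3  3  3  3  3  3
(- denotes ∞ / unreachable)

3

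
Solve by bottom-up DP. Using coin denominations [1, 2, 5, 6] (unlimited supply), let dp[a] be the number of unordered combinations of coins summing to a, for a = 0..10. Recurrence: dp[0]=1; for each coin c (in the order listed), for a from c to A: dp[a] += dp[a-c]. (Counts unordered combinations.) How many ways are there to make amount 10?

13

after  coin     0     1     2     3     4     5     6     7     8     9    10
          1     1     1     1     1     1     1     1     1     1     1     1
          2     1     1     2     2     3     3     4     4     5     5     6
          5     1     1     2     2     3     4     5     6     7     8    10
          6     1     1     2     2     3     4     6     7     9    10    13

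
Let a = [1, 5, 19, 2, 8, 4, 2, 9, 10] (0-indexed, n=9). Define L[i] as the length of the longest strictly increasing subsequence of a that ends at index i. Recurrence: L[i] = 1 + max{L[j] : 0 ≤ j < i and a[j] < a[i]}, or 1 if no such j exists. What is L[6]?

2

   i    0    1    2    3    4    5    6    7    8
a[i]    1    5   19    2    8    4    2    9   10
L[i]    1    2    3    2    3    3    2    4    5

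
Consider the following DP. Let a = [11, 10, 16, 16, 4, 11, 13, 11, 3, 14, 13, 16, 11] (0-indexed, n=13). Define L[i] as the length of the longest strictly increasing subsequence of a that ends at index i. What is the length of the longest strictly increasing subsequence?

   i    0    1    2    3    4    5    6    7    8    9   10   11   12
a[i]   11   10   16   16    4   11   13   11    3   14   13   16   11
L[i]    1    1    2    2    1    2    3    2    1    4    3    5    2

5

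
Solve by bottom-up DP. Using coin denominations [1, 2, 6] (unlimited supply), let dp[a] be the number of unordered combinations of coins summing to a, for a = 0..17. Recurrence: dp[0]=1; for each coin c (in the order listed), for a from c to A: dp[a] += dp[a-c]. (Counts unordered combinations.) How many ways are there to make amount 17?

after  coin     0     1     2     3     4     5     6     7     8     9    10    11    12    13    14    15    16    17
          1     1     1     1     1     1     1     1     1     1     1     1     1     1     1     1     1     1     1
          2     1     1     2     2     3     3     4     4     5     5     6     6     7     7     8     8     9     9
          6     1     1     2     2     3     3     5     5     7     7     9     9    12    12    15    15    18    18

18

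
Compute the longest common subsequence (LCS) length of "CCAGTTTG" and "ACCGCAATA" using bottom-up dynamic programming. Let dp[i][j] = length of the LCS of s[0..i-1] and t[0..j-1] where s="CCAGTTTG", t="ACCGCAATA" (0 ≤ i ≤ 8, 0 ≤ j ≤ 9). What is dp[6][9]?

4

   ''  A  C  C  G  C  A  A  T  A
''  0  0  0  0  0  0  0  0  0  0
 C  0  0  1  1  1  1  1  1  1  1
 C  0  0  1  2  2  2  2  2  2  2
 A  0  1  1  2  2  2  3  3  3  3
 G  0  1  1  2  3  3  3  3  3  3
 T  0  1  1  2  3  3  3  3  4  4
 T  0  1  1  2  3  3  3  3  4  4
 T  0  1  1  2  3  3  3  3  4  4
 G  0  1  1  2  3  3  3  3  4  4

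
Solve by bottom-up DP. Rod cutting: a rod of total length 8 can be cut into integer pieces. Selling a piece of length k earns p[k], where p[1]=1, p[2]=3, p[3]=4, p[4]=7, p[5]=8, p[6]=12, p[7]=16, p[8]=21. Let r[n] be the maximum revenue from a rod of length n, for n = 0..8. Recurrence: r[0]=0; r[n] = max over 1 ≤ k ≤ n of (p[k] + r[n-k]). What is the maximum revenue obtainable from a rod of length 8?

21

   n    0    1    2    3    4    5    6    7    8
r[n]    0    1    3    4    7    8   12   16   21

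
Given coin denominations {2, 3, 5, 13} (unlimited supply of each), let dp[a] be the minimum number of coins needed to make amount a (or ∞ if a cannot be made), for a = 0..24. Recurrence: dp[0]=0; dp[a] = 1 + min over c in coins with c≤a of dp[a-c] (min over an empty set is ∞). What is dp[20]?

3

 a  0  1  2  3  4  5  6  7  8  9 10 11 12 13 14 15 16 17 18 19 20 21 22 23 24
dp  0  -  1  1  2  1  2  2  2  3  2  3  3  1  4  2  2  3  2  3  3  3  4  3  4
(- denotes ∞ / unreachable)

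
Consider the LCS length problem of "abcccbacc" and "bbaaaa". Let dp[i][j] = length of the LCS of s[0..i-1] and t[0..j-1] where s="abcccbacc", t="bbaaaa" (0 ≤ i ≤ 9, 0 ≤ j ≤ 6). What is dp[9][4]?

   ''  b  b  a  a  a  a
''  0  0  0  0  0  0  0
 a  0  0  0  1  1  1  1
 b  0  1  1  1  1  1  1
 c  0  1  1  1  1  1  1
 c  0  1  1  1  1  1  1
 c  0  1  1  1  1  1  1
 b  0  1  2  2  2  2  2
 a  0  1  2  3  3  3  3
 c  0  1  2  3  3  3  3
 c  0  1  2  3  3  3  3

3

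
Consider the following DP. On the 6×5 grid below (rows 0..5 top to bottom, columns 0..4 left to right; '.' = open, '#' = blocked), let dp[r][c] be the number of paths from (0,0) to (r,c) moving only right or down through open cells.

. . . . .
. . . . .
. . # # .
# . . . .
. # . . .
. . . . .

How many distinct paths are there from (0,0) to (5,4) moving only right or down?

r\c   0   1   2   3   4
  0   1   1   1   1   1
  1   1   2   3   4   5
  2   1   3   0   0   5
  3   0   3   3   3   8
  4   0   0   3   6  14
  5   0   0   3   9  23

23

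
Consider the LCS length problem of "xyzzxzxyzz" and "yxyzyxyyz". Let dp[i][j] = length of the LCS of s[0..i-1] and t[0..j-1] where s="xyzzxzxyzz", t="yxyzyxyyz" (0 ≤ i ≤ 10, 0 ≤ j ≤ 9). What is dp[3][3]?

   ''  y  x  y  z  y  x  y  y  z
''  0  0  0  0  0  0  0  0  0  0
 x  0  0  1  1  1  1  1  1  1  1
 y  0  1  1  2  2  2  2  2  2  2
 z  0  1  1  2  3  3  3  3  3  3
 z  0  1  1  2  3  3  3  3  3  4
 x  0  1  2  2  3  3  4  4  4  4
 z  0  1  2  2  3  3  4  4  4  5
 x  0  1  2  2  3  3  4  4  4  5
 y  0  1  2  3  3  4  4  5  5  5
 z  0  1  2  3  4  4  4  5  5  6
 z  0  1  2  3  4  4  4  5  5  6

2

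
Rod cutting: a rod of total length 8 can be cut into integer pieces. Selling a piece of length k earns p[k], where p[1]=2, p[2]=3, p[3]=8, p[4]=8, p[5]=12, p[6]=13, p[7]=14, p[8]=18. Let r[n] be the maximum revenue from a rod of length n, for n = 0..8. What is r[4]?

   n    0    1    2    3    4    5    6    7    8
r[n]    0    2    4    8   10   12   16   18   20

10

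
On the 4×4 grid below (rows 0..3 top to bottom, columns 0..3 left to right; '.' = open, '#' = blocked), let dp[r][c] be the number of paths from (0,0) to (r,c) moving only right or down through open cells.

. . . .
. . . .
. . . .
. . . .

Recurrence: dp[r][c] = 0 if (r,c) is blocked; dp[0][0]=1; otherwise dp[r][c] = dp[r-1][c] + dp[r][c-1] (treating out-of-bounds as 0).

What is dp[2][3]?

r\c   0   1   2   3
  0   1   1   1   1
  1   1   2   3   4
  2   1   3   6  10
  3   1   4  10  20

10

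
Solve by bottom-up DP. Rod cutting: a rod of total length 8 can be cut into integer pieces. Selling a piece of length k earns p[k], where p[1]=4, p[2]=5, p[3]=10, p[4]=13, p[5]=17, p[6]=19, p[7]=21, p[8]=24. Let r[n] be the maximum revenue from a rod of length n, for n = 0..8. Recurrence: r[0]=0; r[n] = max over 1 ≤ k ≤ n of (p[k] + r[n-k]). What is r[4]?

16

   n    0    1    2    3    4    5    6    7    8
r[n]    0    4    8   12   16   20   24   28   32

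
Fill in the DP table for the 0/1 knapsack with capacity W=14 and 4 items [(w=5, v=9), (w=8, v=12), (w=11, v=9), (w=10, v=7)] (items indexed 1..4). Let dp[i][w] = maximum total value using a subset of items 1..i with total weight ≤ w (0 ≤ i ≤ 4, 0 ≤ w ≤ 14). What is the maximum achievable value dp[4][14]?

21

i\w   0   1   2   3   4   5   6   7   8   9  10  11  12  13  14
  0   0   0   0   0   0   0   0   0   0   0   0   0   0   0   0
  1   0   0   0   0   0   9   9   9   9   9   9   9   9   9   9
  2   0   0   0   0   0   9   9   9  12  12  12  12  12  21  21
  3   0   0   0   0   0   9   9   9  12  12  12  12  12  21  21
  4   0   0   0   0   0   9   9   9  12  12  12  12  12  21  21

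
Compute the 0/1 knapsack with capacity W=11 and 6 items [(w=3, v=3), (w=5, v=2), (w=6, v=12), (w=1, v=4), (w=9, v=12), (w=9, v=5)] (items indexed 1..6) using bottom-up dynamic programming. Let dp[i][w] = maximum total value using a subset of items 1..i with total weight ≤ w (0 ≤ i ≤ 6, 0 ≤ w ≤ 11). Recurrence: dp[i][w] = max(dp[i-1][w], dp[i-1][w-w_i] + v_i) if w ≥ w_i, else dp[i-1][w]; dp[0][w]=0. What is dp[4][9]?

i\w   0   1   2   3   4   5   6   7   8   9  10  11
  0   0   0   0   0   0   0   0   0   0   0   0   0
  1   0   0   0   3   3   3   3   3   3   3   3   3
  2   0   0   0   3   3   3   3   3   5   5   5   5
  3   0   0   0   3   3   3  12  12  12  15  15  15
  4   0   4   4   4   7   7  12  16  16  16  19  19
  5   0   4   4   4   7   7  12  16  16  16  19  19
  6   0   4   4   4   7   7  12  16  16  16  19  19

16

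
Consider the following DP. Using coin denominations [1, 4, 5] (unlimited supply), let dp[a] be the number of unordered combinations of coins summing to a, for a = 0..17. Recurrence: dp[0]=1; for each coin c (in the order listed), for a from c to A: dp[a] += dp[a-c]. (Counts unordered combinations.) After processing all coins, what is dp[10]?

after  coin     0     1     2     3     4     5     6     7     8     9    10    11    12    13    14    15    16    17
          1     1     1     1     1     1     1     1     1     1     1     1     1     1     1     1     1     1     1
          4     1     1     1     1     2     2     2     2     3     3     3     3     4     4     4     4     5     5
          5     1     1     1     1     2     3     3     3     4     5     6     6     7     8     9    10    11    12

6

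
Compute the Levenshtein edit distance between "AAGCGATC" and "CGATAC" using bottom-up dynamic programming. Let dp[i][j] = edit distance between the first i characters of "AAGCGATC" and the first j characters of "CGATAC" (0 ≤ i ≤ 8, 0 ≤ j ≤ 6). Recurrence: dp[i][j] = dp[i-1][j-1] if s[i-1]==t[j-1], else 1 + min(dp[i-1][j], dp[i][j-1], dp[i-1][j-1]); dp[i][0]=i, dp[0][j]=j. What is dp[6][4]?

   ''  C  G  A  T  A  C
''  0  1  2  3  4  5  6
 A  1  1  2  2  3  4  5
 A  2  2  2  2  3  3  4
 G  3  3  2  3  3  4  4
 C  4  3  3  3  4  4  4
 G  5  4  3  4  4  5  5
 A  6  5  4  3  4  4  5
 T  7  6  5  4  3  4  5
 C  8  7  6  5  4  4  4

4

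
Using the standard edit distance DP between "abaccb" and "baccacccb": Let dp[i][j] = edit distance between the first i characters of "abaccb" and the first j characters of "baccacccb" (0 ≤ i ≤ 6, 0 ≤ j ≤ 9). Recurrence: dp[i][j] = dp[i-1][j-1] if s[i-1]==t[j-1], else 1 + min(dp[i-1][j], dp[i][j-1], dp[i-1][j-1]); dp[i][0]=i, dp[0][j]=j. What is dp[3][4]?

3

   ''  b  a  c  c  a  c  c  c  b
''  0  1  2  3  4  5  6  7  8  9
 a  1  1  1  2  3  4  5  6  7  8
 b  2  1  2  2  3  4  5  6  7  7
 a  3  2  1  2  3  3  4  5  6  7
 c  4  3  2  1  2  3  3  4  5  6
 c  5  4  3  2  1  2  3  3  4  5
 b  6  5  4  3  2  2  3  4  4  4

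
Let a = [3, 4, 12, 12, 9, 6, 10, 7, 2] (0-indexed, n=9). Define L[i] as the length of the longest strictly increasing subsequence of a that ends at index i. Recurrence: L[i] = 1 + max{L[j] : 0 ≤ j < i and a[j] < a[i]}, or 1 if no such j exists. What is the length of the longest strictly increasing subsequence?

4

   i    0    1    2    3    4    5    6    7    8
a[i]    3    4   12   12    9    6   10    7    2
L[i]    1    2    3    3    3    3    4    4    1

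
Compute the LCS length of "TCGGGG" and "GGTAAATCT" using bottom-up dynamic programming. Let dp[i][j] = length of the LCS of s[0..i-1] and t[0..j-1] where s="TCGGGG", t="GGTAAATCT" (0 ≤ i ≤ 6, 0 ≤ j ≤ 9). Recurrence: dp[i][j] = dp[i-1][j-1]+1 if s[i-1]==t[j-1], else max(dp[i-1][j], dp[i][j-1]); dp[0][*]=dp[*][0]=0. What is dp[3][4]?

1

   ''  G  G  T  A  A  A  T  C  T
''  0  0  0  0  0  0  0  0  0  0
 T  0  0  0  1  1  1  1  1  1  1
 C  0  0  0  1  1  1  1  1  2  2
 G  0  1  1  1  1  1  1  1  2  2
 G  0  1  2  2  2  2  2  2  2  2
 G  0  1  2  2  2  2  2  2  2  2
 G  0  1  2  2  2  2  2  2  2  2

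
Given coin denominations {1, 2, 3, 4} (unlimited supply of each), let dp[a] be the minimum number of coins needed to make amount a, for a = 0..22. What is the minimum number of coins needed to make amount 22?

 a  0  1  2  3  4  5  6  7  8  9 10 11 12 13 14 15 16 17 18 19 20 21 22
dp  0  1  1  1  1  2  2  2  2  3  3  3  3  4  4  4  4  5  5  5  5  6  6

6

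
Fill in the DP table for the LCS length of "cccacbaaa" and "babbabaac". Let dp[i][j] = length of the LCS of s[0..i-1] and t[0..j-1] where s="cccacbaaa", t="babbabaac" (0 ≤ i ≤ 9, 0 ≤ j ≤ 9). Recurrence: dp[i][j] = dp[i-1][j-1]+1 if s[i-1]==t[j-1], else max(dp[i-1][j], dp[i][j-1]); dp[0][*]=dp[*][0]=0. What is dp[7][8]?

   ''  b  a  b  b  a  b  a  a  c
''  0  0  0  0  0  0  0  0  0  0
 c  0  0  0  0  0  0  0  0  0  1
 c  0  0  0  0  0  0  0  0  0  1
 c  0  0  0  0  0  0  0  0  0  1
 a  0  0  1  1  1  1  1  1  1  1
 c  0  0  1  1  1  1  1  1  1  2
 b  0  1  1  2  2  2  2  2  2  2
 a  0  1  2  2  2  3  3  3  3  3
 a  0  1  2  2  2  3  3  4  4  4
 a  0  1  2  2  2  3  3  4  5  5

3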